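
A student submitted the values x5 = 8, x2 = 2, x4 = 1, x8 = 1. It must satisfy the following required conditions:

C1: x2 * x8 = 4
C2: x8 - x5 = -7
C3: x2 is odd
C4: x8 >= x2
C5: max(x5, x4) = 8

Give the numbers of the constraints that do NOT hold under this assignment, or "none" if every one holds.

C1: x2 * x8 = 2 * 1 = 2, not 4 — fails.
C2: x8 - x5 = 1 - 8 = -7 — holds.
C3: x2 = 2 is even — fails.
C4: x8 = 1, x2 = 2; 1 < 2 (want ≥) — fails.
C5: max(8, 1) = 8 — holds.

Violated: 1, 3, and 4.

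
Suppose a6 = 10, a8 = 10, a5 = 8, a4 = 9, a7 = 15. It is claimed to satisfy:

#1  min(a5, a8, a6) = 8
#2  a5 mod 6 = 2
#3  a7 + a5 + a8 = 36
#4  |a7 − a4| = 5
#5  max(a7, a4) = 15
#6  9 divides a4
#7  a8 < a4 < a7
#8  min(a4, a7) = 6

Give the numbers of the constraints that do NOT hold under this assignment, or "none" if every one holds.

The assignment fails constraints 3, 4, 7, 8.

#1 min(8, 10, 10) = 8  true
#2 8 mod 6 = 2  true
#3 a7 + a5 + a8 = 15 + 8 + 10 = 33, not 36  false
#4 |15 − 9| = 6, not 5  false
#5 max(15, 9) = 15  true
#6 9 / 9 = 1, so 9 divides 9  true
#7 values 10, 9, 15; a8 = 10 is not < a4 = 9  false
#8 min(9, 15) = 9, not 6  false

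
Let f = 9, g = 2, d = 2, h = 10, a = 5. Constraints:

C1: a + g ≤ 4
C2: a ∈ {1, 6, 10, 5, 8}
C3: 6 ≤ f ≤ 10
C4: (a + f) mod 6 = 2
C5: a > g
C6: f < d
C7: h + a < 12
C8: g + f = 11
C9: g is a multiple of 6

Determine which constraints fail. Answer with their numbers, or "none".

Constraints 1, 6, 7, and 9 are violated.

C1: a + g = 5 + 2 = 7; 7 > 4, bound 4 not met  FAIL
C2: a = 5 is in {1, 6, 10, 5, 8}  OK
C3: f = 9 lies in [6, 10]  OK
C4: a + f = 14; 14 mod 6 = 2  OK
C5: a = 5, g = 2; 5 > 2  OK
C6: f = 9, d = 2; 9 ≥ 2 (want <)  FAIL
C7: h + a = 10 + 5 = 15; 15 ≥ 12, bound 12 not met  FAIL
C8: g + f = 2 + 9 = 11  OK
C9: 2 = 6×0 + 2, so 6 does not divide 2  FAIL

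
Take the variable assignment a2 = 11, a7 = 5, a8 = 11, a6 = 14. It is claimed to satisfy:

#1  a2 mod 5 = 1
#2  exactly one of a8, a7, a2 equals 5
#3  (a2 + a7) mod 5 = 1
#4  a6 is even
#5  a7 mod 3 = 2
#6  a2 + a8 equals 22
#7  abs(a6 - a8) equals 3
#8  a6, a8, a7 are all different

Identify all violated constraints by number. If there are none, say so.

No violations.

#1 11 mod 5 = 1 — OK.
#2 a8=11, a7=5, a2=11; 1 of them equals 5 — OK.
#3 a2 + a7 = 16; 16 mod 5 = 1 — OK.
#4 a6 = 14 is even — OK.
#5 5 mod 3 = 2 — OK.
#6 a2 + a8 = 11 + 11 = 22 — OK.
#7 abs(14 - 11) = 3 — OK.
#8 values 14, 11, 5 are pairwise distinct — OK.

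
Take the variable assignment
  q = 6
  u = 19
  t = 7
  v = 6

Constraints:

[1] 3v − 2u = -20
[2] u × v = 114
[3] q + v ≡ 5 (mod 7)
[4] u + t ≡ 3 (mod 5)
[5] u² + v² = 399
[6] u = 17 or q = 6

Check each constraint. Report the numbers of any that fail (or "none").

[1] 3v − 2u = 3(6) − 2(19) = -20 — satisfied.
[2] u × v = 19 × 6 = 114 — satisfied.
[3] q + v = 12; 12 mod 7 = 5 — satisfied.
[4] u + t = 26; 26 mod 5 = 1, not 3 — violated.
[5] u² + v² = 19² + 6² = 361 + 36 = 397, not 399 — violated.
[6] u = 19 ≠ 17, but q = 6 = 6 (second disjunct) — satisfied.

No — constraints 4 and 5 are not satisfied.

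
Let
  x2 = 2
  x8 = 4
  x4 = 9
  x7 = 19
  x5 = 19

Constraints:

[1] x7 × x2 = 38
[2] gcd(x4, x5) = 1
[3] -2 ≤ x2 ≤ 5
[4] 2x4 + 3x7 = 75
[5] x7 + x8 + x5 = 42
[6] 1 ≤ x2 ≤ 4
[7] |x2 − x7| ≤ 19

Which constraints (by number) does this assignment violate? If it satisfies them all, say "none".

[1] x7 × x2 = 19 × 2 = 38  yes
[2] gcd(9, 19) = 1  yes
[3] x2 = 2 lies in [-2, 5]  yes
[4] 2x4 + 3x7 = 2(9) + 3(19) = 75  yes
[5] x7 + x8 + x5 = 19 + 4 + 19 = 42  yes
[6] x2 = 2 lies in [1, 4]  yes
[7] |2 − 19| = 17; 17 ≤ 19  yes

None — every constraint holds.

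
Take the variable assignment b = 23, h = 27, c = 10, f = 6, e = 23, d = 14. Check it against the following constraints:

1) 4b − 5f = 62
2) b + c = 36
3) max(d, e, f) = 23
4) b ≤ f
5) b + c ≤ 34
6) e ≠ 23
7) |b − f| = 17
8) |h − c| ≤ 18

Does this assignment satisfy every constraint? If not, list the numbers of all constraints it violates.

Violated: 2, 4, 6.

1) 4b − 5f = 4(23) − 5(6) = 62 — holds.
2) b + c = 23 + 10 = 33, not 36 — fails.
3) max(14, 23, 6) = 23 — holds.
4) b = 23, f = 6; 23 > 6 (want ≤) — fails.
5) b + c = 23 + 10 = 33; 33 ≤ 34 — holds.
6) e = 23, but 23 is required to differ — fails.
7) |23 − 6| = 17 — holds.
8) |27 − 10| = 17; 17 ≤ 18 — holds.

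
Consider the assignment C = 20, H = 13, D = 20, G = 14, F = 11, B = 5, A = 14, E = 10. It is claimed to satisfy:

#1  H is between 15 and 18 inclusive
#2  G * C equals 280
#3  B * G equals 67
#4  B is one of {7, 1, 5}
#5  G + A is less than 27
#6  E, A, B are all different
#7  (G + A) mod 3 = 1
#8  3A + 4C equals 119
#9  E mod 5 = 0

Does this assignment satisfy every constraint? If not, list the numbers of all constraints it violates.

Violated: 1, 3, 5, and 8.

#1 H = 13 is outside [15, 18] — violated.
#2 G * C = 14 * 20 = 280 — satisfied.
#3 B * G = 5 * 14 = 70, not 67 — violated.
#4 B = 5 is in {7, 1, 5} — satisfied.
#5 G + A = 14 + 14 = 28; 28 ≥ 27, bound 27 not met — violated.
#6 values 10, 14, 5 are pairwise distinct — satisfied.
#7 G + A = 28; 28 mod 3 = 1 — satisfied.
#8 3A + 4C = 3(14) + 4(20) = 122, not 119 — violated.
#9 10 mod 5 = 0 — satisfied.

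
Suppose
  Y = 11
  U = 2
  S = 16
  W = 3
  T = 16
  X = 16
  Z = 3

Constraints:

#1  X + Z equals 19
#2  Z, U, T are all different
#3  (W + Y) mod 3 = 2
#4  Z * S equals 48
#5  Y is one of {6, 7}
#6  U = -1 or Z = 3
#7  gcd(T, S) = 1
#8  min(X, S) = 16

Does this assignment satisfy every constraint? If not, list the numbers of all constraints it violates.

#1 X + Z = 16 + 3 = 19 — holds.
#2 values 3, 2, 16 are pairwise distinct — holds.
#3 W + Y = 14; 14 mod 3 = 2 — holds.
#4 Z * S = 3 * 16 = 48 — holds.
#5 Y = 11 is not in {6, 7} — does not hold.
#6 U = 2 ≠ -1, but Z = 3 = 3 (second disjunct) — holds.
#7 gcd(16, 16) = 16, not 1 — does not hold.
#8 min(16, 16) = 16 — holds.

The assignment fails constraints 5 and 7.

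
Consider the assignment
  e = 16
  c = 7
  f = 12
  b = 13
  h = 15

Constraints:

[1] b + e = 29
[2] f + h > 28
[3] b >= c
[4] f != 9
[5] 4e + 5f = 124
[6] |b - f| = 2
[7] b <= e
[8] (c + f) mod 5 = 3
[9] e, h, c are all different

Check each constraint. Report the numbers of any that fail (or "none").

[1] b + e = 13 + 16 = 29 — holds.
[2] f + h = 12 + 15 = 27; 27 ≤ 28, bound 28 not met — fails.
[3] b = 13, c = 7; 13 ≥ 7 — holds.
[4] f = 12, and 12 ≠ 9 — holds.
[5] 4e + 5f = 4(16) + 5(12) = 124 — holds.
[6] |13 - 12| = 1, not 2 — fails.
[7] b = 13, e = 16; 13 ≤ 16 — holds.
[8] c + f = 19; 19 mod 5 = 4, not 3 — fails.
[9] values 16, 15, 7 are pairwise distinct — holds.

No — constraints 2, 6, and 8 are not satisfied.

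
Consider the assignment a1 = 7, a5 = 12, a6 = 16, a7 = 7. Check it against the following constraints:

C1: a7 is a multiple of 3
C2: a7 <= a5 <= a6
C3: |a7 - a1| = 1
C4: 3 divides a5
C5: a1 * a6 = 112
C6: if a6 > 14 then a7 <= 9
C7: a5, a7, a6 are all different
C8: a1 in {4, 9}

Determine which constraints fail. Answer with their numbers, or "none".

No — constraints 1, 3, and 8 are not satisfied.

C1: 7 = 3*2 + 1, so 3 does not divide 7 — violated.
C2: values 7 <= 12 <= 16 — OK.
C3: |7 - 7| = 0, not 1 — violated.
C4: 12 / 3 = 4, so 3 divides 12 — OK.
C5: a1 * a6 = 7 * 16 = 112 — OK.
C6: a6 = 16 > 14, so we need a7 ≤ 9; a7 = 7 ≤ 9 — OK.
C7: values 12, 7, 16 are pairwise distinct — OK.
C8: a1 = 7 is not in {4, 9} — violated.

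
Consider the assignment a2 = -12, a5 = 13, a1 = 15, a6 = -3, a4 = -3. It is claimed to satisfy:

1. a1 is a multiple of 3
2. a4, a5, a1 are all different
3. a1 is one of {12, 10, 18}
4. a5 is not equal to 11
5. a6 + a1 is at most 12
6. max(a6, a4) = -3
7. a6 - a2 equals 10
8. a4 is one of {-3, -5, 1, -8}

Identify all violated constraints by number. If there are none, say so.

The assignment fails constraints 3 and 7.

1. 15 / 3 = 5, so 3 divides 15 — holds.
2. values -3, 13, 15 are pairwise distinct — holds.
3. a1 = 15 is not in {12, 10, 18} — fails.
4. a5 = 13, and 13 ≠ 11 — holds.
5. a6 + a1 = -3 + 15 = 12; 12 ≤ 12 — holds.
6. max(-3, -3) = -3 — holds.
7. a6 - a2 = -3 - (-12) = 9, not 10 — fails.
8. a4 = -3 is in {-3, -5, 1, -8} — holds.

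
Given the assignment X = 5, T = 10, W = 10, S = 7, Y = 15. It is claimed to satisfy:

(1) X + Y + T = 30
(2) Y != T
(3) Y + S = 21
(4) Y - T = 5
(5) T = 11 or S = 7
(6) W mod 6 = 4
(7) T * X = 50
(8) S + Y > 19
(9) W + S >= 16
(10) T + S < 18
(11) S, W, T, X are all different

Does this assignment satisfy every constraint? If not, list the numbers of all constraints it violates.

(1) X + Y + T = 5 + 15 + 10 = 30 — holds.
(2) Y = 15, T = 10; distinct — holds.
(3) Y + S = 15 + 7 = 22, not 21 — does not hold.
(4) Y - T = 15 - 10 = 5 — holds.
(5) T = 10 ≠ 11, but S = 7 = 7 (second disjunct) — holds.
(6) 10 mod 6 = 4 — holds.
(7) T * X = 10 * 5 = 50 — holds.
(8) S + Y = 7 + 15 = 22; 22 > 19 — holds.
(9) W + S = 10 + 7 = 17; 17 ≥ 16 — holds.
(10) T + S = 10 + 7 = 17; 17 < 18 — holds.
(11) W = T = 10, not all different — does not hold.

No — constraints 3, 11 are not satisfied.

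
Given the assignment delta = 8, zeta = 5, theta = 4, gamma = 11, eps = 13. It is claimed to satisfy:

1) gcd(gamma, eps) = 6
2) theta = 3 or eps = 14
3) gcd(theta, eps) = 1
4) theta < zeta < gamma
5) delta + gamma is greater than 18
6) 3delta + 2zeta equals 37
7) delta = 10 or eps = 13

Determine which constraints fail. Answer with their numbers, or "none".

Constraints 1, 2, 6 do not hold.

1) gcd(11, 13) = 1, not 6 — violated.
2) theta = 4 ≠ 3 and eps = 13 ≠ 14; both disjuncts false — violated.
3) gcd(4, 13) = 1 — satisfied.
4) values 4 < 5 < 11 — satisfied.
5) delta + gamma = 8 + 11 = 19; 19 > 18 — satisfied.
6) 3delta + 2zeta = 3(8) + 2(5) = 34, not 37 — violated.
7) delta = 8 ≠ 10, but eps = 13 = 13 (second disjunct) — satisfied.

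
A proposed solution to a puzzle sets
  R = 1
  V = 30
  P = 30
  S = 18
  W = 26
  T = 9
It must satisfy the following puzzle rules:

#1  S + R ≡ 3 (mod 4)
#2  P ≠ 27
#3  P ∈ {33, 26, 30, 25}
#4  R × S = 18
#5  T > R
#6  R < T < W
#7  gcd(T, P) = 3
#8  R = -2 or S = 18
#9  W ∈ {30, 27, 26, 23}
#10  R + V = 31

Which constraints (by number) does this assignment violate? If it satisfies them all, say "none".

#1 S + R = 19; 19 mod 4 = 3 — holds.
#2 P = 30, and 30 ≠ 27 — holds.
#3 P = 30 is in {33, 26, 30, 25} — holds.
#4 R × S = 1 × 18 = 18 — holds.
#5 T = 9, R = 1; 9 > 1 — holds.
#6 values 1 < 9 < 26 — holds.
#7 gcd(9, 30) = 3 — holds.
#8 R = 1 ≠ -2, but S = 18 = 18 (second disjunct) — holds.
#9 W = 26 is in {30, 27, 26, 23} — holds.
#10 R + V = 1 + 30 = 31 — holds.

All constraints are satisfied.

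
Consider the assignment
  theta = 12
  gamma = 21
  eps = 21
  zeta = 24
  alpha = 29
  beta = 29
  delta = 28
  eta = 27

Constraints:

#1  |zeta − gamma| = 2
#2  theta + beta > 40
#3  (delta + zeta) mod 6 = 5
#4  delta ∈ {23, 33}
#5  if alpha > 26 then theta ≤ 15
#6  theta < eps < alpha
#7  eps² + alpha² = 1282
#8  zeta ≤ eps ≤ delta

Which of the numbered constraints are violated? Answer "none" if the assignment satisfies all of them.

Constraints 1, 3, 4, and 8 are violated.

#1 |24 − 21| = 3, not 2  ✗
#2 theta + beta = 12 + 29 = 41; 41 > 40  ✓
#3 delta + zeta = 52; 52 mod 6 = 4, not 5  ✗
#4 delta = 28 is not in {23, 33}  ✗
#5 alpha = 29 > 26, so we need theta ≤ 15; theta = 12 ≤ 15  ✓
#6 values 12 < 21 < 29  ✓
#7 eps² + alpha² = 21² + 29² = 441 + 841 = 1282  ✓
#8 values 24, 21, 28; zeta = 24 is not ≤ eps = 21  ✗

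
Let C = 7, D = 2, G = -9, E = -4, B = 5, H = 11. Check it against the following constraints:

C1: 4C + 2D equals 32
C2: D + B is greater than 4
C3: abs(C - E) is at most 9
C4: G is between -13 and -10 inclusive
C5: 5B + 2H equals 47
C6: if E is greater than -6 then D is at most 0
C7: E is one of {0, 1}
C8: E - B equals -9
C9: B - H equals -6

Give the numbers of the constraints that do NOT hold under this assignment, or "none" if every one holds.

C1: 4C + 2D = 4(7) + 2(2) = 32 — satisfied.
C2: D + B = 2 + 5 = 7; 7 > 4 — satisfied.
C3: abs(7 - (-4)) = 11; 11 > 9, exceeds bound 9 — violated.
C4: G = -9 is outside [-13, -10] — violated.
C5: 5B + 2H = 5(5) + 2(11) = 47 — satisfied.
C6: E = -4 > -6, so we need D ≤ 0; but D = 2 > 0 — violated.
C7: E = -4 is not in {0, 1} — violated.
C8: E - B = -4 - 5 = -9 — satisfied.
C9: B - H = 5 - 11 = -6 — satisfied.

Violated: 3, 4, 6, 7.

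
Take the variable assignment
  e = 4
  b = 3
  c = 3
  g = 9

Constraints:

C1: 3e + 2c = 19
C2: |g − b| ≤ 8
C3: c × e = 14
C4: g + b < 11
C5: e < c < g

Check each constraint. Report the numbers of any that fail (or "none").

Constraints 1, 3, 4, and 5 are violated.

C1: 3e + 2c = 3(4) + 2(3) = 18, not 19  ✗
C2: |9 − 3| = 6; 6 ≤ 8  ✓
C3: c × e = 3 × 4 = 12, not 14  ✗
C4: g + b = 9 + 3 = 12; 12 ≥ 11, bound 11 not met  ✗
C5: values 4, 3, 9; e = 4 is not < c = 3  ✗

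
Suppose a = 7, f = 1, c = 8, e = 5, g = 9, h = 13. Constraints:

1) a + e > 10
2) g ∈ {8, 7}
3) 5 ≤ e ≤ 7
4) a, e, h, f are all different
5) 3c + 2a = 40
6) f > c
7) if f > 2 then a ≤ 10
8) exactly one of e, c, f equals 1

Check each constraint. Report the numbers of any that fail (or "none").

No — constraints 2, 5, 6 are not satisfied.

1) a + e = 7 + 5 = 12; 12 > 10  holds
2) g = 9 is not in {8, 7}  fails
3) e = 5 lies in [5, 7]  holds
4) values 7, 5, 13, 1 are pairwise distinct  holds
5) 3c + 2a = 3(8) + 2(7) = 38, not 40  fails
6) f = 1, c = 8; 1 ≤ 8 (want >)  fails
7) f = 1, not > 2; antecedent false, conditional vacuously true  holds
8) e=5, c=8, f=1; 1 of them equals 1  holds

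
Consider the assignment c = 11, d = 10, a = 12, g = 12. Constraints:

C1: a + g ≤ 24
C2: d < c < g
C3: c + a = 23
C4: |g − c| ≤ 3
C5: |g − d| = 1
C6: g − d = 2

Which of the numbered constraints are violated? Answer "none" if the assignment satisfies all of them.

C1: a + g = 12 + 12 = 24; 24 ≤ 24 — holds.
C2: values 10 < 11 < 12 — holds.
C3: c + a = 11 + 12 = 23 — holds.
C4: |12 − 11| = 1; 1 ≤ 3 — holds.
C5: |12 − 10| = 2, not 1 — does not hold.
C6: g − d = 12 − 10 = 2 — holds.

Constraint 5 is violated.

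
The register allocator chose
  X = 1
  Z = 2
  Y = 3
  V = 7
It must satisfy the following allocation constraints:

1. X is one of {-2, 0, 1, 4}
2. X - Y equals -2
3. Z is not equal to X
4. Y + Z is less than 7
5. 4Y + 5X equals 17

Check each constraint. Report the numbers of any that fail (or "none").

The assignment satisfies every constraint.

1. X = 1 is in {-2, 0, 1, 4}  holds
2. X - Y = 1 - 3 = -2  holds
3. Z = 2, X = 1; distinct  holds
4. Y + Z = 3 + 2 = 5; 5 < 7  holds
5. 4Y + 5X = 4(3) + 5(1) = 17  holds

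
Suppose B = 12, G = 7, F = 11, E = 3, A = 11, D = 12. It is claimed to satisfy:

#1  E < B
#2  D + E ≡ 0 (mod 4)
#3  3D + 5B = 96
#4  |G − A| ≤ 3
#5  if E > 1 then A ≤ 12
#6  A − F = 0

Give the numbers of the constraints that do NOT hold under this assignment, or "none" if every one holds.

Constraints 2, 4 do not hold.

#1 E = 3, B = 12; 3 < 12 — OK.
#2 D + E = 15; 15 mod 4 = 3, not 0 — violated.
#3 3D + 5B = 3(12) + 5(12) = 96 — OK.
#4 |7 − 11| = 4; 4 > 3, exceeds bound 3 — violated.
#5 E = 3 > 1, so we need A ≤ 12; A = 11 ≤ 12 — OK.
#6 A − F = 11 − 11 = 0 — OK.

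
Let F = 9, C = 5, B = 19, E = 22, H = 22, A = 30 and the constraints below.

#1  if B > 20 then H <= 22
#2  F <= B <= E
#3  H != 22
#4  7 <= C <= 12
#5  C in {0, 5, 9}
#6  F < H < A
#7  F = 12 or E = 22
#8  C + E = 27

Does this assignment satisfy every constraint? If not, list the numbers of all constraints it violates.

Constraints 3, 4 do not hold.

#1 B = 19, not > 20; antecedent false, conditional vacuously true — holds.
#2 values 9 <= 19 <= 22 — holds.
#3 H = 22, but 22 is required to differ — fails.
#4 C = 5 is outside [7, 12] — fails.
#5 C = 5 is in {0, 5, 9} — holds.
#6 values 9 < 22 < 30 — holds.
#7 F = 9 ≠ 12, but E = 22 = 22 (second disjunct) — holds.
#8 C + E = 5 + 22 = 27 — holds.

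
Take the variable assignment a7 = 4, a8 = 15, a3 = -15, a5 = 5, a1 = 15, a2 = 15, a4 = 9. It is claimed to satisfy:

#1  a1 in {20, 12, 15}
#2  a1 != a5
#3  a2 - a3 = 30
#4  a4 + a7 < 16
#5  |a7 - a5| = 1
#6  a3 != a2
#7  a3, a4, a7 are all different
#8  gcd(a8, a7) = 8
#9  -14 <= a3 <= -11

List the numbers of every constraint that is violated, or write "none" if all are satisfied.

Constraints 8 and 9 are violated.

#1 a1 = 15 is in {20, 12, 15} — OK.
#2 a1 = 15, a5 = 5; distinct — OK.
#3 a2 - a3 = 15 - (-15) = 30 — OK.
#4 a4 + a7 = 9 + 4 = 13; 13 < 16 — OK.
#5 |4 - 5| = 1 — OK.
#6 a3 = -15, a2 = 15; distinct — OK.
#7 values -15, 9, 4 are pairwise distinct — OK.
#8 gcd(15, 4) = 1, not 8 — violated.
#9 a3 = -15 is outside [-14, -11] — violated.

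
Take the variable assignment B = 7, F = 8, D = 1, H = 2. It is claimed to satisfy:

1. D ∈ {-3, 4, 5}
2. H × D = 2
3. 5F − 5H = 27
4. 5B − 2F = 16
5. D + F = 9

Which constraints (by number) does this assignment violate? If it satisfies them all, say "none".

1. D = 1 is not in {-3, 4, 5} — does not hold.
2. H × D = 2 × 1 = 2 — holds.
3. 5F − 5H = 5(8) − 5(2) = 30, not 27 — does not hold.
4. 5B − 2F = 5(7) − 2(8) = 19, not 16 — does not hold.
5. D + F = 1 + 8 = 9 — holds.

Constraints 1, 3, and 4 are violated.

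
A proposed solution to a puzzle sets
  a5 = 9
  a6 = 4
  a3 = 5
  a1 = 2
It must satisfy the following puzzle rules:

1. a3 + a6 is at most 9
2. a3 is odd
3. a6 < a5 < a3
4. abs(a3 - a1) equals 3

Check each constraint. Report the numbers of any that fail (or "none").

Constraint 3 does not hold.

1. a3 + a6 = 5 + 4 = 9; 9 ≤ 9 — holds.
2. a3 = 5 is odd — holds.
3. values 4, 9, 5; a5 = 9 is not < a3 = 5 — does not hold.
4. abs(5 - 2) = 3 — holds.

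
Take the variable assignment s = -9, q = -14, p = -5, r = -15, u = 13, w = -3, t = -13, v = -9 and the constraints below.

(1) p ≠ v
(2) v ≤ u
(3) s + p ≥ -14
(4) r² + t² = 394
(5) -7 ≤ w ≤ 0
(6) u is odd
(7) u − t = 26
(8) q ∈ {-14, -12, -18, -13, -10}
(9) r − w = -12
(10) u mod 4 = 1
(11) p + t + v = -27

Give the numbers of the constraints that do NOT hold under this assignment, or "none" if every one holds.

(1) p = -5, v = -9; distinct  true
(2) v = -9, u = 13; -9 ≤ 13  true
(3) s + p = -9 + (-5) = -14; -14 ≥ -14  true
(4) r² + t² = (-15)² + (-13)² = 225 + 169 = 394  true
(5) w = -3 lies in [-7, 0]  true
(6) u = 13 is odd  true
(7) u − t = 13 − (-13) = 26  true
(8) q = -14 is in {-14, -12, -18, -13, -10}  true
(9) r − w = -15 − (-3) = -12  true
(10) 13 mod 4 = 1  true
(11) p + t + v = -5 + (-13) + (-9) = -27  true

None — every constraint holds.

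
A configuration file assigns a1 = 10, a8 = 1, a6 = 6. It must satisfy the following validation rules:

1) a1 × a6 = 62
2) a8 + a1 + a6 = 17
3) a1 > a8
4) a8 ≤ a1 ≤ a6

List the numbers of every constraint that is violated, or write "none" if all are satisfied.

No — constraints 1, 4 are not satisfied.

1) a1 × a6 = 10 × 6 = 60, not 62  false
2) a8 + a1 + a6 = 1 + 10 + 6 = 17  true
3) a1 = 10, a8 = 1; 10 > 1  true
4) values 1, 10, 6; a1 = 10 is not ≤ a6 = 6  false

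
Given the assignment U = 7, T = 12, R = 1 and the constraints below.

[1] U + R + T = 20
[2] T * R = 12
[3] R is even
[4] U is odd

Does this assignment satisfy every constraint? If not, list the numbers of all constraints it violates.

Constraint 3 is violated.

[1] U + R + T = 7 + 1 + 12 = 20  yes
[2] T * R = 12 * 1 = 12  yes
[3] R = 1 is odd  no
[4] U = 7 is odd  yes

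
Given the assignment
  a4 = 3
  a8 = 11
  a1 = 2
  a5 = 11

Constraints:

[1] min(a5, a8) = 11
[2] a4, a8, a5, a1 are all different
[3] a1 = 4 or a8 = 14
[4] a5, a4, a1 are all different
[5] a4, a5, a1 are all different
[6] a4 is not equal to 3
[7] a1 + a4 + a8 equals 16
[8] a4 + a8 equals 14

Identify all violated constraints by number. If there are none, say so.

[1] min(11, 11) = 11 — OK.
[2] a8 = a5 = 11, not all different — violated.
[3] a1 = 2 ≠ 4 and a8 = 11 ≠ 14; both disjuncts false — violated.
[4] values 11, 3, 2 are pairwise distinct — OK.
[5] values 3, 11, 2 are pairwise distinct — OK.
[6] a4 = 3, but 3 is required to differ — violated.
[7] a1 + a4 + a8 = 2 + 3 + 11 = 16 — OK.
[8] a4 + a8 = 3 + 11 = 14 — OK.

No — constraints 2, 3, 6 are not satisfied.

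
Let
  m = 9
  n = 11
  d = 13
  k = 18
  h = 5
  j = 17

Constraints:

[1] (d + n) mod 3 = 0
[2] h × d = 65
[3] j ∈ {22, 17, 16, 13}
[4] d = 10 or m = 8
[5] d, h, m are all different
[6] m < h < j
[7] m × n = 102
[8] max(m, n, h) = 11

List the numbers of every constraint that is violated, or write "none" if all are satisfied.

[1] d + n = 24; 24 mod 3 = 0 — OK.
[2] h × d = 5 × 13 = 65 — OK.
[3] j = 17 is in {22, 17, 16, 13} — OK.
[4] d = 13 ≠ 10 and m = 9 ≠ 8; both disjuncts false — violated.
[5] values 13, 5, 9 are pairwise distinct — OK.
[6] values 9, 5, 17; m = 9 is not < h = 5 — violated.
[7] m × n = 9 × 11 = 99, not 102 — violated.
[8] max(9, 11, 5) = 11 — OK.

No — constraints 4, 6, and 7 are not satisfied.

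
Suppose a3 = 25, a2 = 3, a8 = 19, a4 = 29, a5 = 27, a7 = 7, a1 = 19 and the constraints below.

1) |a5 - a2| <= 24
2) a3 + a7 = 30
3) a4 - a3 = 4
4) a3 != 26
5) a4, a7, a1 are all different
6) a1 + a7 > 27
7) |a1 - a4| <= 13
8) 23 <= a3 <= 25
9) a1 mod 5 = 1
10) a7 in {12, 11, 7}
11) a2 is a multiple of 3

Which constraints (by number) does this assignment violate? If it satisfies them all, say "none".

Constraints 2, 6, 9 do not hold.

1) |27 - 3| = 24; 24 ≤ 24  holds
2) a3 + a7 = 25 + 7 = 32, not 30  fails
3) a4 - a3 = 29 - 25 = 4  holds
4) a3 = 25, and 25 ≠ 26  holds
5) values 29, 7, 19 are pairwise distinct  holds
6) a1 + a7 = 19 + 7 = 26; 26 ≤ 27, bound 27 not met  fails
7) |19 - 29| = 10; 10 ≤ 13  holds
8) a3 = 25 lies in [23, 25]  holds
9) 19 mod 5 = 4, not 1  fails
10) a7 = 7 is in {12, 11, 7}  holds
11) 3 / 3 = 1, so 3 divides 3  holds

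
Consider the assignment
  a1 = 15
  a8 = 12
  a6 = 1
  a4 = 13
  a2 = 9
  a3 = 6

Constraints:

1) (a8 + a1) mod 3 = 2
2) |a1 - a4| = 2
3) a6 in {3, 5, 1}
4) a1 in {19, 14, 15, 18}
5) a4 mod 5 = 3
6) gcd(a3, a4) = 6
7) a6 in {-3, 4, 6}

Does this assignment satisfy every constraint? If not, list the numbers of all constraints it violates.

Constraints 1, 6, 7 are violated.

1) a8 + a1 = 27; 27 mod 3 = 0, not 2 — violated.
2) |15 - 13| = 2 — satisfied.
3) a6 = 1 is in {3, 5, 1} — satisfied.
4) a1 = 15 is in {19, 14, 15, 18} — satisfied.
5) 13 mod 5 = 3 — satisfied.
6) gcd(6, 13) = 1, not 6 — violated.
7) a6 = 1 is not in {-3, 4, 6} — violated.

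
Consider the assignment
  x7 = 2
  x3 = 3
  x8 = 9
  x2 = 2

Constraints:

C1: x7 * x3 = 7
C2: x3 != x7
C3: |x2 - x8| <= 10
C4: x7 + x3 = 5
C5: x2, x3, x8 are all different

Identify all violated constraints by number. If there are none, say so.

No — constraint 1 is not satisfied.

C1: x7 * x3 = 2 * 3 = 6, not 7 — violated.
C2: x3 = 3, x7 = 2; distinct — OK.
C3: |2 - 9| = 7; 7 ≤ 10 — OK.
C4: x7 + x3 = 2 + 3 = 5 — OK.
C5: values 2, 3, 9 are pairwise distinct — OK.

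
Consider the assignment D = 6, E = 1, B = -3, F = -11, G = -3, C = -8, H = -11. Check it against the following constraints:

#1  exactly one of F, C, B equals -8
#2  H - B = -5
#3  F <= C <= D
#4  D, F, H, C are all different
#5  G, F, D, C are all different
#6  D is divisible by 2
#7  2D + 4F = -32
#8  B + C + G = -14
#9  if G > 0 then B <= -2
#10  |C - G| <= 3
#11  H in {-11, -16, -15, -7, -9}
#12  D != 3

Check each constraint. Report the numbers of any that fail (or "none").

No — constraints 2, 4, 10 are not satisfied.

#1 F=-11, C=-8, B=-3; 1 of them equals -8 — holds.
#2 H - B = -11 - (-3) = -8, not -5 — does not hold.
#3 values -11 <= -8 <= 6 — holds.
#4 F = H = -11, not all different — does not hold.
#5 values -3, -11, 6, -8 are pairwise distinct — holds.
#6 6 / 2 = 3, so 2 divides 6 — holds.
#7 2D + 4F = 2(6) + 4(-11) = -32 — holds.
#8 B + C + G = -3 + (-8) + (-3) = -14 — holds.
#9 G = -3, not > 0; antecedent false, conditional vacuously true — holds.
#10 |-8 - (-3)| = 5; 5 > 3, exceeds bound 3 — does not hold.
#11 H = -11 is in {-11, -16, -15, -7, -9} — holds.
#12 D = 6, and 6 ≠ 3 — holds.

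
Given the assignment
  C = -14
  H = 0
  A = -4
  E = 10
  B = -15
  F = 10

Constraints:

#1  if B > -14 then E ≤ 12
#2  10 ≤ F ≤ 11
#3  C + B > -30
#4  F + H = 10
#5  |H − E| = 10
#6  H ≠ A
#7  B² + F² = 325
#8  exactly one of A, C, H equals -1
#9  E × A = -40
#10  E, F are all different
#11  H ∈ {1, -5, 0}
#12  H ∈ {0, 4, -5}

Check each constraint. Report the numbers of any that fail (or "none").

The assignment fails constraints 8 and 10.

#1 B = -15, not > -14; antecedent false, conditional vacuously true  ✔
#2 F = 10 lies in [10, 11]  ✔
#3 C + B = -14 + (-15) = -29; -29 > -30  ✔
#4 F + H = 10 + 0 = 10  ✔
#5 |0 − 10| = 10  ✔
#6 H = 0, A = -4; distinct  ✔
#7 B² + F² = (-15)² + 10² = 225 + 100 = 325  ✔
#8 A=-4, C=-14, H=0; 0 of them equal -1, not exactly one  ✘
#9 E × A = 10 × (-4) = -40  ✔
#10 E = F = 10, not all different  ✘
#11 H = 0 is in {1, -5, 0}  ✔
#12 H = 0 is in {0, 4, -5}  ✔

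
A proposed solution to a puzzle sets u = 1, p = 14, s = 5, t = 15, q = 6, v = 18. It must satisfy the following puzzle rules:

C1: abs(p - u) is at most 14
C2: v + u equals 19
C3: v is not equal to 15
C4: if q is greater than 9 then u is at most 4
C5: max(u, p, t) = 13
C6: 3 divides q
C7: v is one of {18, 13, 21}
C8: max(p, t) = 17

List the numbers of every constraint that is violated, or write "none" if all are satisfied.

C1: abs(14 - 1) = 13; 13 ≤ 14  ✓
C2: v + u = 18 + 1 = 19  ✓
C3: v = 18, and 18 ≠ 15  ✓
C4: q = 6, not > 9; antecedent false, conditional vacuously true  ✓
C5: max(1, 14, 15) = 15, not 13  ✗
C6: 6 / 3 = 2, so 3 divides 6  ✓
C7: v = 18 is in {18, 13, 21}  ✓
C8: max(14, 15) = 15, not 17  ✗

The assignment fails constraints 5, 8.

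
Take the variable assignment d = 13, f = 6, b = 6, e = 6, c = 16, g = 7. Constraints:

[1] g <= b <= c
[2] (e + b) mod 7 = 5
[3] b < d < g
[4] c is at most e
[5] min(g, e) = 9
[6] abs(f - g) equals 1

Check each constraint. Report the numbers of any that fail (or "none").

[1] values 7, 6, 16; g = 7 is not <= b = 6 — violated.
[2] e + b = 12; 12 mod 7 = 5 — satisfied.
[3] values 6, 13, 7; d = 13 is not < g = 7 — violated.
[4] c = 16, e = 6; 16 > 6 (want ≤) — violated.
[5] min(7, 6) = 6, not 9 — violated.
[6] abs(6 - 7) = 1 — satisfied.

Constraints 1, 3, 4, and 5 do not hold.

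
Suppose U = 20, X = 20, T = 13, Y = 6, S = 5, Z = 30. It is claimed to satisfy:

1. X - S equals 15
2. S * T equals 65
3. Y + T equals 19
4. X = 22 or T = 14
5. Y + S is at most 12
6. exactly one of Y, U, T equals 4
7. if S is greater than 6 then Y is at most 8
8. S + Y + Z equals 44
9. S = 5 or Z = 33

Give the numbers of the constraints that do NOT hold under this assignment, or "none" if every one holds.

Constraints 4, 6, and 8 are violated.

1. X - S = 20 - 5 = 15 — holds.
2. S * T = 5 * 13 = 65 — holds.
3. Y + T = 6 + 13 = 19 — holds.
4. X = 20 ≠ 22 and T = 13 ≠ 14; both disjuncts false — does not hold.
5. Y + S = 6 + 5 = 11; 11 ≤ 12 — holds.
6. Y=6, U=20, T=13; 0 of them equal 4, not exactly one — does not hold.
7. S = 5, not > 6; antecedent false, conditional vacuously true — holds.
8. S + Y + Z = 5 + 6 + 30 = 41, not 44 — does not hold.
9. S = 5 = 5 (first disjunct) — holds.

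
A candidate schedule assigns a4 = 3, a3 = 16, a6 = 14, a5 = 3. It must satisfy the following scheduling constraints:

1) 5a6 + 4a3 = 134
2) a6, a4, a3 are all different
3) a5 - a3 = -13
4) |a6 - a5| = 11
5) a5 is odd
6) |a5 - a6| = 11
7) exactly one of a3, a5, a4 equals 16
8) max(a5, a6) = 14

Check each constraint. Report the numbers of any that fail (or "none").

1) 5a6 + 4a3 = 5(14) + 4(16) = 134  holds
2) values 14, 3, 16 are pairwise distinct  holds
3) a5 - a3 = 3 - 16 = -13  holds
4) |14 - 3| = 11  holds
5) a5 = 3 is odd  holds
6) |3 - 14| = 11  holds
7) a3=16, a5=3, a4=3; 1 of them equals 16  holds
8) max(3, 14) = 14  holds

Yes — all constraints hold.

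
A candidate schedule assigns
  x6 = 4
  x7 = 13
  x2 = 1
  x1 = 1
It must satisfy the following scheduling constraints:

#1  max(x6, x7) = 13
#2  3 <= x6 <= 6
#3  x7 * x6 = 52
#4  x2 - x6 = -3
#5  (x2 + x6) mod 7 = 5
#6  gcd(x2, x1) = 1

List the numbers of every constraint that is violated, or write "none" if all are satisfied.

The assignment satisfies every constraint.

#1 max(4, 13) = 13 — satisfied.
#2 x6 = 4 lies in [3, 6] — satisfied.
#3 x7 * x6 = 13 * 4 = 52 — satisfied.
#4 x2 - x6 = 1 - 4 = -3 — satisfied.
#5 x2 + x6 = 5; 5 mod 7 = 5 — satisfied.
#6 gcd(1, 1) = 1 — satisfied.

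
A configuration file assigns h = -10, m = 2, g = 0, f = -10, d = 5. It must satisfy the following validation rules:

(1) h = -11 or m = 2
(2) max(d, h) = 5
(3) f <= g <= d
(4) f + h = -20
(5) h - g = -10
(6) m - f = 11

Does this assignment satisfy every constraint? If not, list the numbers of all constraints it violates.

(1) h = -10 ≠ -11, but m = 2 = 2 (second disjunct)  ✔
(2) max(5, -10) = 5  ✔
(3) values -10 <= 0 <= 5  ✔
(4) f + h = -10 + (-10) = -20  ✔
(5) h - g = -10 - 0 = -10  ✔
(6) m - f = 2 - (-10) = 12, not 11  ✘

Constraint 6 does not hold.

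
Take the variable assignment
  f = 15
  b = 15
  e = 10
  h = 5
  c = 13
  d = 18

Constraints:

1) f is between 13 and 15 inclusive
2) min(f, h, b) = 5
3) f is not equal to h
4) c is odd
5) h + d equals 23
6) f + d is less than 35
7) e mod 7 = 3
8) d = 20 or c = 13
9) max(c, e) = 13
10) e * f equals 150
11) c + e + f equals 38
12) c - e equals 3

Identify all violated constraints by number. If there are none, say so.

1) f = 15 lies in [13, 15] — OK.
2) min(15, 5, 15) = 5 — OK.
3) f = 15, h = 5; distinct — OK.
4) c = 13 is odd — OK.
5) h + d = 5 + 18 = 23 — OK.
6) f + d = 15 + 18 = 33; 33 < 35 — OK.
7) 10 mod 7 = 3 — OK.
8) d = 18 ≠ 20, but c = 13 = 13 (second disjunct) — OK.
9) max(13, 10) = 13 — OK.
10) e * f = 10 * 15 = 150 — OK.
11) c + e + f = 13 + 10 + 15 = 38 — OK.
12) c - e = 13 - 10 = 3 — OK.

Yes — all constraints hold.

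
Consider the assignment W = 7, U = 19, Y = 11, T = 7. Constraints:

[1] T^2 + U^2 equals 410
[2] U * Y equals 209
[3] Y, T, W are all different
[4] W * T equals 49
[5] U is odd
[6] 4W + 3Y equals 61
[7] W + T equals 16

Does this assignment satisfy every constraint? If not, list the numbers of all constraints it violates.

[1] T^2 + U^2 = 7^2 + 19^2 = 49 + 361 = 410  ✔
[2] U * Y = 19 * 11 = 209  ✔
[3] T = W = 7, not all different  ✘
[4] W * T = 7 * 7 = 49  ✔
[5] U = 19 is odd  ✔
[6] 4W + 3Y = 4(7) + 3(11) = 61  ✔
[7] W + T = 7 + 7 = 14, not 16  ✘

The assignment fails constraints 3 and 7.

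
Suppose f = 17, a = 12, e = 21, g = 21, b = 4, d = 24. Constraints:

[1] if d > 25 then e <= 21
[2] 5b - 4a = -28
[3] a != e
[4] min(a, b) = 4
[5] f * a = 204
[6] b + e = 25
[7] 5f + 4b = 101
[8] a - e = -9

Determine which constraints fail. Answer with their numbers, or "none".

[1] d = 24, not > 25; antecedent false, conditional vacuously true  OK
[2] 5b - 4a = 5(4) - 4(12) = -28  OK
[3] a = 12, e = 21; distinct  OK
[4] min(12, 4) = 4  OK
[5] f * a = 17 * 12 = 204  OK
[6] b + e = 4 + 21 = 25  OK
[7] 5f + 4b = 5(17) + 4(4) = 101  OK
[8] a - e = 12 - 21 = -9  OK

None — every constraint holds.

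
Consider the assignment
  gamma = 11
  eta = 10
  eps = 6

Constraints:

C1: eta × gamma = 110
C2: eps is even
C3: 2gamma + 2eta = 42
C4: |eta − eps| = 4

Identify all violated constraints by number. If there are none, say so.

C1: eta × gamma = 10 × 11 = 110 — holds.
C2: eps = 6 is even — holds.
C3: 2gamma + 2eta = 2(11) + 2(10) = 42 — holds.
C4: |10 − 6| = 4 — holds.

Yes — all constraints hold.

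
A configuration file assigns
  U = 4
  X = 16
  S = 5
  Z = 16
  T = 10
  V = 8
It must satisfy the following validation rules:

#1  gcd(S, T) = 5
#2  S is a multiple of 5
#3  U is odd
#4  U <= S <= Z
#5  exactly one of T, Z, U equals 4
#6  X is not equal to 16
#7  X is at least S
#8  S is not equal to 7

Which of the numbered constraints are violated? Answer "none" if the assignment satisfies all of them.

No — constraints 3, 6 are not satisfied.

#1 gcd(5, 10) = 5 — holds.
#2 5 / 5 = 1, so 5 divides 5 — holds.
#3 U = 4 is even — does not hold.
#4 values 4 <= 5 <= 16 — holds.
#5 T=10, Z=16, U=4; 1 of them equals 4 — holds.
#6 X = 16, but 16 is required to differ — does not hold.
#7 X = 16, S = 5; 16 ≥ 5 — holds.
#8 S = 5, and 5 ≠ 7 — holds.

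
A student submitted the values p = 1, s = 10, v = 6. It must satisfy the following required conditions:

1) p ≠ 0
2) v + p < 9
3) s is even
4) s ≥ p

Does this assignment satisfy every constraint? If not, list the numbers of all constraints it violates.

1) p = 1, and 1 ≠ 0  ✓
2) v + p = 6 + 1 = 7; 7 < 9  ✓
3) s = 10 is even  ✓
4) s = 10, p = 1; 10 ≥ 1  ✓

All constraints are satisfied.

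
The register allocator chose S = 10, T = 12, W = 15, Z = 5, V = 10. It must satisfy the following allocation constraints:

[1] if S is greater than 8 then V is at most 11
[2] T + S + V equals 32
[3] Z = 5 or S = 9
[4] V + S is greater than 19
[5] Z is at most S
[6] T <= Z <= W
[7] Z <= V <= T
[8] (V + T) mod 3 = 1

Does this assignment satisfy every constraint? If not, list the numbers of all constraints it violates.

No — constraint 6 is not satisfied.

[1] S = 10 > 8, so we need V ≤ 11; V = 10 ≤ 11 — OK.
[2] T + S + V = 12 + 10 + 10 = 32 — OK.
[3] Z = 5 = 5 (first disjunct) — OK.
[4] V + S = 10 + 10 = 20; 20 > 19 — OK.
[5] Z = 5, S = 10; 5 ≤ 10 — OK.
[6] values 12, 5, 15; T = 12 is not <= Z = 5 — violated.
[7] values 5 <= 10 <= 12 — OK.
[8] V + T = 22; 22 mod 3 = 1 — OK.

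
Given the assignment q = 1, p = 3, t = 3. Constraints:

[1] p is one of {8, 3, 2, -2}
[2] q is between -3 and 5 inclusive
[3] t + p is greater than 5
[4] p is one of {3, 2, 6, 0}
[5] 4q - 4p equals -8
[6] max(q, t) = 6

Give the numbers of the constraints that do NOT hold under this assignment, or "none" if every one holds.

[1] p = 3 is in {8, 3, 2, -2} — OK.
[2] q = 1 lies in [-3, 5] — OK.
[3] t + p = 3 + 3 = 6; 6 > 5 — OK.
[4] p = 3 is in {3, 2, 6, 0} — OK.
[5] 4q - 4p = 4(1) - 4(3) = -8 — OK.
[6] max(1, 3) = 3, not 6 — violated.

No — constraint 6 is not satisfied.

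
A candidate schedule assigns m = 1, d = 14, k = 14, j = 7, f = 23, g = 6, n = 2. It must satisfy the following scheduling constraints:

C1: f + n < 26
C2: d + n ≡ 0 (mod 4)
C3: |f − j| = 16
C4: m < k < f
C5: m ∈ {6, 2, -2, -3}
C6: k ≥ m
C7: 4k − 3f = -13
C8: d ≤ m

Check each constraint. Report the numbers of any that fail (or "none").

The assignment fails constraints 5 and 8.

C1: f + n = 23 + 2 = 25; 25 < 26  OK
C2: d + n = 16; 16 mod 4 = 0  OK
C3: |23 − 7| = 16  OK
C4: values 1 < 14 < 23  OK
C5: m = 1 is not in {6, 2, -2, -3}  FAIL
C6: k = 14, m = 1; 14 ≥ 1  OK
C7: 4k − 3f = 4(14) − 3(23) = -13  OK
C8: d = 14, m = 1; 14 > 1 (want ≤)  FAIL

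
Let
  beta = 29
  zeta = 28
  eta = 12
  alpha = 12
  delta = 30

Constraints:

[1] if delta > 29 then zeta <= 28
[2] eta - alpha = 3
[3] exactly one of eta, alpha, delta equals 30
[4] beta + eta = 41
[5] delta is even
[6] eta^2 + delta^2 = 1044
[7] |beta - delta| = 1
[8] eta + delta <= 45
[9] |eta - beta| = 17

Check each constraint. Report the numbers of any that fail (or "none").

[1] delta = 30 > 29, so we need zeta ≤ 28; zeta = 28 ≤ 28  ✓
[2] eta - alpha = 12 - 12 = 0, not 3  ✗
[3] eta=12, alpha=12, delta=30; 1 of them equals 30  ✓
[4] beta + eta = 29 + 12 = 41  ✓
[5] delta = 30 is even  ✓
[6] eta^2 + delta^2 = 12^2 + 30^2 = 144 + 900 = 1044  ✓
[7] |29 - 30| = 1  ✓
[8] eta + delta = 12 + 30 = 42; 42 ≤ 45  ✓
[9] |12 - 29| = 17  ✓

Violated: 2.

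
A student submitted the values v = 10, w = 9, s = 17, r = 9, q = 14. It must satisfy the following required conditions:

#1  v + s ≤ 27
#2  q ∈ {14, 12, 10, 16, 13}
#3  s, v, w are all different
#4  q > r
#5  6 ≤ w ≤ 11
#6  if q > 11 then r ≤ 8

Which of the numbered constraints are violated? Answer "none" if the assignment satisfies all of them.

Violated: 6.

#1 v + s = 10 + 17 = 27; 27 ≤ 27 — satisfied.
#2 q = 14 is in {14, 12, 10, 16, 13} — satisfied.
#3 values 17, 10, 9 are pairwise distinct — satisfied.
#4 q = 14, r = 9; 14 > 9 — satisfied.
#5 w = 9 lies in [6, 11] — satisfied.
#6 q = 14 > 11, so we need r ≤ 8; but r = 9 > 8 — violated.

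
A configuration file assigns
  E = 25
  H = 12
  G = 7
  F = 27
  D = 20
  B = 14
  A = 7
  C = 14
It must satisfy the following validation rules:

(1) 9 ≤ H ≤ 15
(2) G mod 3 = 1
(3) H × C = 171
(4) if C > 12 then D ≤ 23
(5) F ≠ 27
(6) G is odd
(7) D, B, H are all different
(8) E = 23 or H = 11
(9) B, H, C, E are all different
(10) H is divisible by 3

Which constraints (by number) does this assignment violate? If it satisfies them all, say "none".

(1) H = 12 lies in [9, 15]  yes
(2) 7 mod 3 = 1  yes
(3) H × C = 12 × 14 = 168, not 171  no
(4) C = 14 > 12, so we need D ≤ 23; D = 20 ≤ 23  yes
(5) F = 27, but 27 is required to differ  no
(6) G = 7 is odd  yes
(7) values 20, 14, 12 are pairwise distinct  yes
(8) E = 25 ≠ 23 and H = 12 ≠ 11; both disjuncts false  no
(9) B = C = 14, not all different  no
(10) 12 / 3 = 4, so 3 divides 12  yes

Constraints 3, 5, 8, 9 are violated.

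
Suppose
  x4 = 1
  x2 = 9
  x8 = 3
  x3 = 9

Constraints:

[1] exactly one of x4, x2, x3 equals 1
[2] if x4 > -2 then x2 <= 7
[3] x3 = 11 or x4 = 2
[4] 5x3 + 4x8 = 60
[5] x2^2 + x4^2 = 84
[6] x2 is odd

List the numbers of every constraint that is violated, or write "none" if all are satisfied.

[1] x4=1, x2=9, x3=9; 1 of them equals 1 — satisfied.
[2] x4 = 1 > -2, so we need x2 ≤ 7; but x2 = 9 > 7 — violated.
[3] x3 = 9 ≠ 11 and x4 = 1 ≠ 2; both disjuncts false — violated.
[4] 5x3 + 4x8 = 5(9) + 4(3) = 57, not 60 — violated.
[5] x2^2 + x4^2 = 9^2 + 1^2 = 81 + 1 = 82, not 84 — violated.
[6] x2 = 9 is odd — satisfied.

No — constraints 2, 3, 4, 5 are not satisfied.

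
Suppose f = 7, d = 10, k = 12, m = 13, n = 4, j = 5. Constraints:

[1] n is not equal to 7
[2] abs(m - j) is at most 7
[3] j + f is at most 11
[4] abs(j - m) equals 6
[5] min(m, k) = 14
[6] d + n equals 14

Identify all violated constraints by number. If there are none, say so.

Constraints 2, 3, 4, 5 are violated.

[1] n = 4, and 4 ≠ 7  OK
[2] abs(13 - 5) = 8; 8 > 7, exceeds bound 7  FAIL
[3] j + f = 5 + 7 = 12; 12 > 11, bound 11 not met  FAIL
[4] abs(5 - 13) = 8, not 6  FAIL
[5] min(13, 12) = 12, not 14  FAIL
[6] d + n = 10 + 4 = 14  OK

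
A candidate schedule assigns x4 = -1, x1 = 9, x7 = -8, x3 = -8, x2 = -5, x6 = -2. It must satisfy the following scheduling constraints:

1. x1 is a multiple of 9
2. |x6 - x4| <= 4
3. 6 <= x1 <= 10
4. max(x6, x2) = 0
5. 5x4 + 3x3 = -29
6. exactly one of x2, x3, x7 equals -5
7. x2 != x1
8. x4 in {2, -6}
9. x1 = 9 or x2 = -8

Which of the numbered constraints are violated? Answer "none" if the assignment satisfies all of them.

1. 9 / 9 = 1, so 9 divides 9  true
2. |-2 - (-1)| = 1; 1 ≤ 4  true
3. x1 = 9 lies in [6, 10]  true
4. max(-2, -5) = -2, not 0  false
5. 5x4 + 3x3 = 5(-1) + 3(-8) = -29  true
6. x2=-5, x3=-8, x7=-8; 1 of them equals -5  true
7. x2 = -5, x1 = 9; distinct  true
8. x4 = -1 is not in {2, -6}  false
9. x1 = 9 = 9 (first disjunct)  true

Constraints 4 and 8 do not hold.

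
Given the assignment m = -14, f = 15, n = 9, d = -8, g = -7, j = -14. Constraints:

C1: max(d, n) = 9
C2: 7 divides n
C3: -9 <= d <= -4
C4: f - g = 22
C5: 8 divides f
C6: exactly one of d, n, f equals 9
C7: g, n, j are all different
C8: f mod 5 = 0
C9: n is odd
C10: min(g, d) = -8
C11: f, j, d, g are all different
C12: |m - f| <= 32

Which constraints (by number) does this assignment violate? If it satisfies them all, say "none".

Constraints 2 and 5 are violated.

C1: max(-8, 9) = 9  holds
C2: 9 = 7*1 + 2, so 7 does not divide 9  fails
C3: d = -8 lies in [-9, -4]  holds
C4: f - g = 15 - (-7) = 22  holds
C5: 15 = 8*1 + 7, so 8 does not divide 15  fails
C6: d=-8, n=9, f=15; 1 of them equals 9  holds
C7: values -7, 9, -14 are pairwise distinct  holds
C8: 15 mod 5 = 0  holds
C9: n = 9 is odd  holds
C10: min(-7, -8) = -8  holds
C11: values 15, -14, -8, -7 are pairwise distinct  holds
C12: |-14 - 15| = 29; 29 ≤ 32  holds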